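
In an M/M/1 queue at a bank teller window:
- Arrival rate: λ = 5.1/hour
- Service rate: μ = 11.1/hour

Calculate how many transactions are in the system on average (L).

ρ = λ/μ = 5.1/11.1 = 0.4595
For M/M/1: L = λ/(μ-λ)
L = 5.1/(11.1-5.1) = 5.1/6.00
L = 0.8500 transactions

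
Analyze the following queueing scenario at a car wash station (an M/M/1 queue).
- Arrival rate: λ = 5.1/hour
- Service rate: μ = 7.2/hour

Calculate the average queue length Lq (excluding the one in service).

ρ = λ/μ = 5.1/7.2 = 0.7083
For M/M/1: Lq = λ²/(μ(μ-λ))
Lq = 26.01/(7.2 × 2.10)
Lq = 1.7202 cars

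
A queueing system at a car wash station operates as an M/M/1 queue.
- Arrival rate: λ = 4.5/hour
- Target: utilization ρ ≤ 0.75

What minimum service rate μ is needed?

ρ = λ/μ, so μ = λ/ρ
μ ≥ 4.5/0.75 = 6.0000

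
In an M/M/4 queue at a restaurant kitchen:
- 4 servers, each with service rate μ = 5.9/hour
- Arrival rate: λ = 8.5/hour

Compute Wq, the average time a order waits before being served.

Traffic intensity: ρ = λ/(cμ) = 8.5/(4×5.9) = 0.3602
Since ρ = 0.3602 < 1, system is stable.
Offered load a = λ/μ = cρ = 8.5/5.9 = 1.4407
P₀ = [ Σₙ₌₀^3 aⁿ/n! + a^4/(4!(1-ρ)) ]⁻¹
Σ = a^0/0! + a^1/1! + a^2/2! + a^3/3! = 1.00000 + 1.44068 + 1.03778 + 0.498367 = 3.9768
a^4/(4!(1-ρ)) = 4.3079/(24 × 0.6398) = 0.2805
P₀ = 1/(3.9768 + 0.2805) = 0.2349
Lq = P₀·a^4·ρ / (4!(1-ρ)²) = 0.23489 × 4.3079 × 0.36017 / (24 × 0.40938) = 0.03709
Wq = Lq/λ = 0.03709/8.5 = 0.004364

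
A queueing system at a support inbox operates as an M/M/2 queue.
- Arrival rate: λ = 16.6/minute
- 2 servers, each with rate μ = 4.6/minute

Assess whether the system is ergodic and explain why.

Stability requires ρ = λ/(cμ) < 1
ρ = 16.6/(2 × 4.6) = 16.6/9.20 = 1.8043
Since 1.8043 ≥ 1, the system is UNSTABLE.
Need c > λ/μ = 16.6/4.6 = 3.61.
Minimum servers needed: c = 4.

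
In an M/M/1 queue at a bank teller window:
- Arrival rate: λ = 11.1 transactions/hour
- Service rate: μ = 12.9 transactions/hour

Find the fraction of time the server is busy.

Server utilization: ρ = λ/μ
ρ = 11.1/12.9 = 0.8605
The server is busy 86.05% of the time.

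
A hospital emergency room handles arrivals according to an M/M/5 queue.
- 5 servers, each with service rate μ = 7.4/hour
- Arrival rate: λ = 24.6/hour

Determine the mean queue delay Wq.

Traffic intensity: ρ = λ/(cμ) = 24.6/(5×7.4) = 0.6649
Since ρ = 0.6649 < 1, system is stable.
Offered load a = λ/μ = cρ = 24.6/7.4 = 3.3243
P₀ = [ Σₙ₌₀^4 aⁿ/n! + a^5/(5!(1-ρ)) ]⁻¹
Σ = a^0/0! + a^1/1! + a^2/2! + a^3/3! + a^4/4! = 1.00000 + 3.32432 + 5.52557 + 6.12292 + 5.08865 = 21.0615
a^5/(5!(1-ρ)) = 405.9915/(120 × 0.335135) = 10.0952
P₀ = 1/(21.0615 + 10.0952) = 0.03210
Lq = P₀·a^5·ρ / (5!(1-ρ)²) = 0.032096 × 405.9915 × 0.66486 / (120 × 0.11232) = 0.6428
Wq = Lq/λ = 0.6428/24.6 = 0.02613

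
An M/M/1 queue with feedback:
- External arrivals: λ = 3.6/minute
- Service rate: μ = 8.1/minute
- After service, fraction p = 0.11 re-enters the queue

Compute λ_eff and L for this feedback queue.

Effective arrival rate: λ_eff = λ/(1-p) = 3.6/(1-0.11) = 3.6/0.89 = 4.04494
ρ = λ_eff/μ = 4.04494/8.1 = 0.49938
L = ρ/(1-ρ) = 0.49938/(1-0.49938) = 0.9975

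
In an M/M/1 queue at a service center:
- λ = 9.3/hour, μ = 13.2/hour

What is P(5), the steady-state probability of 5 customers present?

ρ = λ/μ = 9.3/13.2 = 0.70455
P(n) = (1-ρ)ρⁿ
P(5) = (1-0.70455) × 0.70455^5
P(5) = 0.29545 × 0.17360
P(5) = 0.05129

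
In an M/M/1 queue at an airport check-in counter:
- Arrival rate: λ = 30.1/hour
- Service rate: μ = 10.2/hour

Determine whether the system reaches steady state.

Stability requires ρ = λ/(cμ) < 1
ρ = 30.1/(1 × 10.2) = 30.1/10.20 = 2.9510
Since 2.9510 ≥ 1, the system is UNSTABLE.
Queue grows without bound. Need μ > λ = 30.1.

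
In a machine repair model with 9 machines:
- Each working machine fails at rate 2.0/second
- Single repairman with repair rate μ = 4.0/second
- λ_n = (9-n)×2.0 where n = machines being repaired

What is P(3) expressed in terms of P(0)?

P(3)/P(0) = ∏_{i=0}^{3-1} λ_i/μ_{i+1}
= (9-0)×2.0/4.0 × (9-1)×2.0/4.0 × (9-2)×2.0/4.0
= 63.0000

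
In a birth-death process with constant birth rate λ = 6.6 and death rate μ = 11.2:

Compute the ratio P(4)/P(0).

For constant rates: P(n)/P(0) = (λ/μ)^n
P(4)/P(0) = (6.6/11.2)^4 = 0.5893^4 = 0.1206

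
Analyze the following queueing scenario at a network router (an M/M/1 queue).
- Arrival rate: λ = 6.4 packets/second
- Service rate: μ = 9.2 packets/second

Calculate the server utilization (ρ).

Server utilization: ρ = λ/μ
ρ = 6.4/9.2 = 0.6957
The server is busy 69.57% of the time.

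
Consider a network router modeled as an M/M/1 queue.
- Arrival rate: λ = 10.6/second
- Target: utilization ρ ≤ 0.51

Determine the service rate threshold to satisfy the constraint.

ρ = λ/μ, so μ = λ/ρ
μ ≥ 10.6/0.51 = 20.7843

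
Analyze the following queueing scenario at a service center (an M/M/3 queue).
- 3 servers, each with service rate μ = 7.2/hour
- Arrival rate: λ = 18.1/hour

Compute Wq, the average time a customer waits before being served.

Traffic intensity: ρ = λ/(cμ) = 18.1/(3×7.2) = 0.8380
Since ρ = 0.8380 < 1, system is stable.
Offered load a = λ/μ = cρ = 18.1/7.2 = 2.5139
P₀ = [ Σₙ₌₀^2 aⁿ/n! + a^3/(3!(1-ρ)) ]⁻¹
Σ = a^0/0! + a^1/1! + a^2/2! = 1.0000 + 2.5139 + 3.1598 = 6.6737
a^3/(3!(1-ρ)) = 15.8869/(6 × 0.162037) = 16.3408
P₀ = 1/(6.6737 + 16.3408) = 0.04345
Lq = P₀·a^3·ρ / (3!(1-ρ)²) = 0.043451 × 15.8869 × 0.83796 / (6 × 0.026256) = 3.6718
Wq = Lq/λ = 3.6718/18.1 = 0.2029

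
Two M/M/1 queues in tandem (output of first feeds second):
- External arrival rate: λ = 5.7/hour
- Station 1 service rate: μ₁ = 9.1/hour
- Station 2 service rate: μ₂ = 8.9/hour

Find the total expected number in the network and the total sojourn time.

By Jackson's theorem, each station behaves as independent M/M/1.
Station 1: ρ₁ = 5.7/9.1 = 0.6264, L₁ = ρ₁/(1-ρ₁) = λ/(μ₁-λ) = 5.7/3.40 = 1.6765
Station 2: ρ₂ = 5.7/8.9 = 0.6404, L₂ = ρ₂/(1-ρ₂) = λ/(μ₂-λ) = 5.7/3.20 = 1.7812
Total: L = L₁ + L₂ = 1.6765 + 1.7812 = 3.4577
W = L/λ = 3.4577/5.7 = 0.6066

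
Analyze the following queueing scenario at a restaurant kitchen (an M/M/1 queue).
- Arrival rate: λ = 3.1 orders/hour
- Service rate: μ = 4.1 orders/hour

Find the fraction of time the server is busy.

Server utilization: ρ = λ/μ
ρ = 3.1/4.1 = 0.7561
The server is busy 75.61% of the time.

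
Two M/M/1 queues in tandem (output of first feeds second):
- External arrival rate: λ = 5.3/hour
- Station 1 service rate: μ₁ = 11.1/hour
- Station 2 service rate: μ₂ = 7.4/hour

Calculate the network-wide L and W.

By Jackson's theorem, each station behaves as independent M/M/1.
Station 1: ρ₁ = 5.3/11.1 = 0.4775, L₁ = ρ₁/(1-ρ₁) = λ/(μ₁-λ) = 5.3/5.80 = 0.9138
Station 2: ρ₂ = 5.3/7.4 = 0.7162, L₂ = ρ₂/(1-ρ₂) = λ/(μ₂-λ) = 5.3/2.10 = 2.5238
Total: L = L₁ + L₂ = 0.9138 + 2.5238 = 3.4376
W = L/λ = 3.4376/5.3 = 0.6486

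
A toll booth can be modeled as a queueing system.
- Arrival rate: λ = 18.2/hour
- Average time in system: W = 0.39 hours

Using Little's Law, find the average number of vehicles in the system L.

Little's Law: L = λW
L = 18.2 × 0.39 = 7.0980 vehicles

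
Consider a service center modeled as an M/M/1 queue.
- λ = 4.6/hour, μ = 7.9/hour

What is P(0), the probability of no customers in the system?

ρ = λ/μ = 4.6/7.9 = 0.5823
P(0) = 1 - ρ = 1 - 0.5823 = 0.4177
The server is idle 41.77% of the time.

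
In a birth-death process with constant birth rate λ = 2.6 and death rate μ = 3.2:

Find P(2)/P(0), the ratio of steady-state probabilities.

For constant rates: P(n)/P(0) = (λ/μ)^n
P(2)/P(0) = (2.6/3.2)^2 = 0.8125^2 = 0.6602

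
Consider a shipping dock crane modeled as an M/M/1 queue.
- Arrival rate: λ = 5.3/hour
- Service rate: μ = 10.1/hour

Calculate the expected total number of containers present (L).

ρ = λ/μ = 5.3/10.1 = 0.5248
For M/M/1: L = λ/(μ-λ)
L = 5.3/(10.1-5.3) = 5.3/4.80
L = 1.1042 containers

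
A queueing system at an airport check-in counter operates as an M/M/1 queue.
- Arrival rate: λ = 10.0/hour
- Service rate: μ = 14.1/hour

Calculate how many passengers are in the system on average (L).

ρ = λ/μ = 10.0/14.1 = 0.7092
For M/M/1: L = λ/(μ-λ)
L = 10.0/(14.1-10.0) = 10.0/4.10
L = 2.4390 passengers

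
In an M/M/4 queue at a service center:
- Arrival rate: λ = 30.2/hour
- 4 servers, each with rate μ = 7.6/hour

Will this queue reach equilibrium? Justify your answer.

Stability requires ρ = λ/(cμ) < 1
ρ = 30.2/(4 × 7.6) = 30.2/30.40 = 0.9934
Since 0.9934 < 1, the system is STABLE.
The servers are busy 99.34% of the time.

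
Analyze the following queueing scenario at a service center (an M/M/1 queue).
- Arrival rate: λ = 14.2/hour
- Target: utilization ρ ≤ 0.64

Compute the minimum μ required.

ρ = λ/μ, so μ = λ/ρ
μ ≥ 14.2/0.64 = 22.1875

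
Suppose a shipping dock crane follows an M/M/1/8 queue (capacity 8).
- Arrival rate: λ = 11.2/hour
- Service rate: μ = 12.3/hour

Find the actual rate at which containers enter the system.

ρ = λ/μ = 11.2/12.3 = 0.91057
P₀ = (1-ρ)/(1-ρ^(K+1)) = (1-0.91057)/(1-0.91057^9) = 0.08943/0.5697 = 0.1570
P_K = P₀×ρ^K = 0.1570 × 0.91057^8 = 0.1570 × 0.4726 = 0.07420
λ_eff = λ(1-P_K) = 11.2 × (1 - 0.07420) = 11.2 × 0.9258 = 10.3690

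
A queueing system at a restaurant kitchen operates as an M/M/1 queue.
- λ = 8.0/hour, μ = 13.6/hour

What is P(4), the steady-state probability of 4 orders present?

ρ = λ/μ = 8.0/13.6 = 0.58824
P(n) = (1-ρ)ρⁿ
P(4) = (1-0.58824) × 0.58824^4
P(4) = 0.41176 × 0.11973
P(4) = 0.04930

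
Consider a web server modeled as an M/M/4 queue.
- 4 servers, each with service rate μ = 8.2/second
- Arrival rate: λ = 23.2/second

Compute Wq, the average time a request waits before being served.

Traffic intensity: ρ = λ/(cμ) = 23.2/(4×8.2) = 0.7073
Since ρ = 0.7073 < 1, system is stable.
Offered load a = λ/μ = cρ = 23.2/8.2 = 2.8293
P₀ = [ Σₙ₌₀^3 aⁿ/n! + a^4/(4!(1-ρ)) ]⁻¹
Σ = a^0/0! + a^1/1! + a^2/2! + a^3/3! = 1.00000 + 2.82927 + 4.00238 + 3.77460 = 11.6062
a^4/(4!(1-ρ)) = 64.0762/(24 × 0.292683) = 9.1220
P₀ = 1/(11.6062 + 9.1220) = 0.04824
Lq = P₀·a^4·ρ / (4!(1-ρ)²) = 0.04824 × 64.0762 × 0.7073 / (24 × 0.08566) = 1.0635
Wq = Lq/λ = 1.0635/23.2 = 0.04584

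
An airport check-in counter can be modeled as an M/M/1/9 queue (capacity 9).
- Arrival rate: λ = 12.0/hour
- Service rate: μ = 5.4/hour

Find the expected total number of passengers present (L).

ρ = λ/μ = 12.0/5.4 = 2.22222
P₀ = (1-ρ)/(1-ρ^(K+1)) = (1-2.22222)/(1-2.22222^10) = -1.2222/-2935.7740 = 0.0004163
P_K = P₀×ρ^K = 0.0004163 × 2.22222^9 = 0.0004163 × 1321.5496 = 0.5502
L = ρ[1 - (K+1)ρ^K + Kρ^(K+1)] / [(1-ρ)(1-ρ^(K+1))]
L = 2.22222 × (1 - 10×1321.5496 + 9×2936.7740) / ((1 - 2.22222) × (1 - 2936.7740)) = 8.1852 passengers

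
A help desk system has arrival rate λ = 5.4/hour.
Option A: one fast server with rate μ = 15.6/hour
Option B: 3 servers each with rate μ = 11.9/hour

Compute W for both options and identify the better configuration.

Option A: single server μ = 15.6 (M/M/1)
  ρ_A = 5.4/15.6 = 0.3462
  W_A = 1/(μ-λ) = 1/(15.6-5.4) = 1/10.20 = 0.09804

Option B: 3 servers μ = 11.9 (M/M/3)
  ρ_B = λ/(cμ) = 5.4/(3×11.9) = 0.1513
  Offered load a = λ/μ = cρ = 5.4/11.9 = 0.4538
  P₀ = [ Σₙ₌₀^2 aⁿ/n! + a^3/(3!(1-ρ)) ]⁻¹
  Σ = a^0/0! + a^1/1! + a^2/2! = 1.0000 + 0.45378 + 0.10296 = 1.5567
  a^3/(3!(1-ρ)) = 0.09344/(6 × 0.8487) = 0.01835
  P₀ = 1/(1.5567 + 0.01835) = 0.6349
  Lq = P₀·a^3·ρ / (3!(1-ρ)²) = 0.63488 × 0.093442 × 0.15126 / (6 × 0.72036) = 0.002076
  Wq_B = Lq/λ = 0.00207616/5.4 = 0.00038447
  W_B = Wq_B + 1/μ = 0.00038447 + 0.084034 = 0.08442

Since W_B = 0.08442 < W_A = 0.09804, Option B (multiple servers) has the shorter time in system.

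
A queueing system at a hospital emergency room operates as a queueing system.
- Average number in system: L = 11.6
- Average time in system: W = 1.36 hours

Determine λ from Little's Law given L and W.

Little's Law: L = λW, so λ = L/W
λ = 11.6/1.36 = 8.5294 patients/hour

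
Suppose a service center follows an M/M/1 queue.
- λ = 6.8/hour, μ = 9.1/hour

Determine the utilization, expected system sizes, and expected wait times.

Step 1: ρ = λ/μ = 6.8/9.1 = 0.7473
Step 2: L = λ/(μ-λ) = 6.8/2.30 = 2.9565
Step 3: Lq = λ²/(μ(μ-λ)) = 46.24/(9.1×2.30) = 2.2093
Step 4: W = 1/(μ-λ) = 1/2.30 = 0.43478
Step 5: Wq = λ/(μ(μ-λ)) = 6.8/(9.1×2.30) = 0.3249
Step 6: P(0) = 1-ρ = 0.2527
Verify: L = λW = 6.8×0.43478 = 2.9565 ✔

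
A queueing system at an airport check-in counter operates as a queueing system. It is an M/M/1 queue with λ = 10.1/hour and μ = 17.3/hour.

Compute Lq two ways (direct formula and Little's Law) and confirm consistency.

Method 1 (direct): Lq = λ²/(μ(μ-λ)) = 102.01/(17.3 × 7.20) = 0.8190

Method 2 (Little's Law):
W = 1/(μ-λ) = 1/7.20 = 0.13889
Wq = W - 1/μ = 0.13889 - 0.057803 = 0.08109
Lq = λWq = 10.1 × 0.08109 = 0.8190 ✔ (matches Method 1)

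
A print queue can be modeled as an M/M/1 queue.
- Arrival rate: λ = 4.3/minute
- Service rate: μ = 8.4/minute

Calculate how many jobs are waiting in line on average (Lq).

ρ = λ/μ = 4.3/8.4 = 0.5119
For M/M/1: Lq = λ²/(μ(μ-λ))
Lq = 18.49/(8.4 × 4.10)
Lq = 0.5369 jobs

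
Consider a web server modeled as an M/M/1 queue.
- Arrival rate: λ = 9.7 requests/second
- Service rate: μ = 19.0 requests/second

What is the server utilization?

Server utilization: ρ = λ/μ
ρ = 9.7/19.0 = 0.5105
The server is busy 51.05% of the time.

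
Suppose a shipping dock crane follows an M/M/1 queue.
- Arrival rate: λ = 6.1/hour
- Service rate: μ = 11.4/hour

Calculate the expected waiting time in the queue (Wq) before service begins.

First, compute utilization: ρ = λ/μ = 6.1/11.4 = 0.5351
For M/M/1: Wq = λ/(μ(μ-λ))
Wq = 6.1/(11.4 × (11.4-6.1))
Wq = 6.1/(11.4 × 5.30)
Wq = 0.1010 hours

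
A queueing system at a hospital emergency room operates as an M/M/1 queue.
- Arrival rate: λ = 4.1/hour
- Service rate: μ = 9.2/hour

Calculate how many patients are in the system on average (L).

ρ = λ/μ = 4.1/9.2 = 0.4457
For M/M/1: L = λ/(μ-λ)
L = 4.1/(9.2-4.1) = 4.1/5.10
L = 0.8039 patients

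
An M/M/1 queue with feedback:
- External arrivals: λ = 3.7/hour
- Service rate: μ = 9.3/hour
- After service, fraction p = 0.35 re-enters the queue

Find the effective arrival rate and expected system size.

Effective arrival rate: λ_eff = λ/(1-p) = 3.7/(1-0.35) = 3.7/0.65 = 5.69231
ρ = λ_eff/μ = 5.69231/9.3 = 0.612076
L = ρ/(1-ρ) = 0.612076/(1-0.612076) = 1.5778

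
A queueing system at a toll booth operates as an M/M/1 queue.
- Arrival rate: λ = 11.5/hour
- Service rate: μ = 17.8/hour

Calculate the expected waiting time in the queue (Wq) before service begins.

First, compute utilization: ρ = λ/μ = 11.5/17.8 = 0.6461
For M/M/1: Wq = λ/(μ(μ-λ))
Wq = 11.5/(17.8 × (17.8-11.5))
Wq = 11.5/(17.8 × 6.30)
Wq = 0.1026 hours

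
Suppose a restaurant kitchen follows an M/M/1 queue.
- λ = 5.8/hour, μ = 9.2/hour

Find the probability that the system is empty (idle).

ρ = λ/μ = 5.8/9.2 = 0.6304
P(0) = 1 - ρ = 1 - 0.6304 = 0.3696
The server is idle 36.96% of the time.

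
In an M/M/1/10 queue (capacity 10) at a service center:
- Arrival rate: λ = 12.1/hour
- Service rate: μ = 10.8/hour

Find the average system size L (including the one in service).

ρ = λ/μ = 12.1/10.8 = 1.12037
P₀ = (1-ρ)/(1-ρ^(K+1)) = (1-1.12037)/(1-1.12037^11) = -0.12037/-2.4912 = 0.04832
P_K = P₀×ρ^K = 0.04832 × 1.12037^10 = 0.04832 × 3.1161 = 0.1506
L = ρ[1 - (K+1)ρ^K + Kρ^(K+1)] / [(1-ρ)(1-ρ^(K+1))]
L = 1.12037 × (1 - 11×3.116124 + 10×3.491212) / ((1 - 1.12037) × (1 - 3.491212)) = 6.1078 customers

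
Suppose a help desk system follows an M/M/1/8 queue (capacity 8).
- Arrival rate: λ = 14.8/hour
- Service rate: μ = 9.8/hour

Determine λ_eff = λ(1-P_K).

ρ = λ/μ = 14.8/9.8 = 1.5102
P₀ = (1-ρ)/(1-ρ^(K+1)) = (1-1.5102)/(1-1.5102^9) = -0.5102/-39.8611 = 0.01280
P_K = P₀×ρ^K = 0.01280 × 1.5102^8 = 0.01280 × 27.0568 = 0.3463
λ_eff = λ(1-P_K) = 14.8 × (1 - 0.34631) = 14.8 × 0.65369 = 9.6746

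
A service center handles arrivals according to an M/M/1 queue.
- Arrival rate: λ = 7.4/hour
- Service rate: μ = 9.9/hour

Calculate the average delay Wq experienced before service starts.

First, compute utilization: ρ = λ/μ = 7.4/9.9 = 0.7475
For M/M/1: Wq = λ/(μ(μ-λ))
Wq = 7.4/(9.9 × (9.9-7.4))
Wq = 7.4/(9.9 × 2.50)
Wq = 0.2990 hours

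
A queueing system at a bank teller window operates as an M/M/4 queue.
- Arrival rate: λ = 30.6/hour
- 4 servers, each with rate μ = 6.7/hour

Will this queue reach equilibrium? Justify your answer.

Stability requires ρ = λ/(cμ) < 1
ρ = 30.6/(4 × 6.7) = 30.6/26.80 = 1.1418
Since 1.1418 ≥ 1, the system is UNSTABLE.
Need c > λ/μ = 30.6/6.7 = 4.57.
Minimum servers needed: c = 5.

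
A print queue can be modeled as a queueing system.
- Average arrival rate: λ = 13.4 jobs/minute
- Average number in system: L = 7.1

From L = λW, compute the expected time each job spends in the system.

Little's Law: L = λW, so W = L/λ
W = 7.1/13.4 = 0.5299 minutes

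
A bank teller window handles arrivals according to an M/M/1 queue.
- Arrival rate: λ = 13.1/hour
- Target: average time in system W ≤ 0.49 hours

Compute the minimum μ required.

For M/M/1: W = 1/(μ-λ)
Need W ≤ 0.49, so 1/(μ-λ) ≤ 0.49
μ - λ ≥ 1/0.49 = 2.0408
μ ≥ 13.1 + 2.0408 = 15.1408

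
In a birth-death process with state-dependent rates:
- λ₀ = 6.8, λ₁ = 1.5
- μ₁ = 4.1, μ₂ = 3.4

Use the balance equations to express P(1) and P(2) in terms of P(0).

Balance equations:
State 0: λ₀P₀ = μ₁P₁ → P₁ = (λ₀/μ₁)P₀ = (6.8/4.1)P₀ = 1.6585P₀
State 1: P₂ = (λ₀λ₁)/(μ₁μ₂)P₀ = (6.8×1.5)/(4.1×3.4)P₀ = 0.7317P₀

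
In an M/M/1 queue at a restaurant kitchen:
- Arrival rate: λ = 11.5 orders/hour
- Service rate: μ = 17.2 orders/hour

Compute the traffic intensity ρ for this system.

Server utilization: ρ = λ/μ
ρ = 11.5/17.2 = 0.6686
The server is busy 66.86% of the time.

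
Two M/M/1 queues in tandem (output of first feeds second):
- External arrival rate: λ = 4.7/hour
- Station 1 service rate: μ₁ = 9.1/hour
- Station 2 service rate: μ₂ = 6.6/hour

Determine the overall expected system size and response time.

By Jackson's theorem, each station behaves as independent M/M/1.
Station 1: ρ₁ = 4.7/9.1 = 0.5165, L₁ = ρ₁/(1-ρ₁) = λ/(μ₁-λ) = 4.7/4.40 = 1.0682
Station 2: ρ₂ = 4.7/6.6 = 0.7121, L₂ = ρ₂/(1-ρ₂) = λ/(μ₂-λ) = 4.7/1.90 = 2.4737
Total: L = L₁ + L₂ = 1.0682 + 2.4737 = 3.5419
W = L/λ = 3.5419/4.7 = 0.7536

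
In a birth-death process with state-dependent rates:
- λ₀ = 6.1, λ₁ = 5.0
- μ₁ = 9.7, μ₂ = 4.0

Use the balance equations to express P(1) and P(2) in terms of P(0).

Balance equations:
State 0: λ₀P₀ = μ₁P₁ → P₁ = (λ₀/μ₁)P₀ = (6.1/9.7)P₀ = 0.6289P₀
State 1: P₂ = (λ₀λ₁)/(μ₁μ₂)P₀ = (6.1×5.0)/(9.7×4.0)P₀ = 0.7861P₀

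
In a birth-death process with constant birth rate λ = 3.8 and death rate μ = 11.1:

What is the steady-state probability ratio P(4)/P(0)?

For constant rates: P(n)/P(0) = (λ/μ)^n
P(4)/P(0) = (3.8/11.1)^4 = 0.34234^4 = 0.01374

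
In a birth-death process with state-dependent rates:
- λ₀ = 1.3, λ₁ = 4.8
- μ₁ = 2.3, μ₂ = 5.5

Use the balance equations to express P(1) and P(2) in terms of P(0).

Balance equations:
State 0: λ₀P₀ = μ₁P₁ → P₁ = (λ₀/μ₁)P₀ = (1.3/2.3)P₀ = 0.5652P₀
State 1: P₂ = (λ₀λ₁)/(μ₁μ₂)P₀ = (1.3×4.8)/(2.3×5.5)P₀ = 0.4933P₀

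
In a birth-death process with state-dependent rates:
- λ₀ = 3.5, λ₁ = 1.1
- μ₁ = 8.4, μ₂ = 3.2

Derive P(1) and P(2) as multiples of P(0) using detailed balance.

Balance equations:
State 0: λ₀P₀ = μ₁P₁ → P₁ = (λ₀/μ₁)P₀ = (3.5/8.4)P₀ = 0.4167P₀
State 1: P₂ = (λ₀λ₁)/(μ₁μ₂)P₀ = (3.5×1.1)/(8.4×3.2)P₀ = 0.1432P₀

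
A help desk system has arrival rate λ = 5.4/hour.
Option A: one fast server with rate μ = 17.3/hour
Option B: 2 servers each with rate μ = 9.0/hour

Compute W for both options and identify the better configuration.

Option A: single server μ = 17.3 (M/M/1)
  ρ_A = 5.4/17.3 = 0.3121
  W_A = 1/(μ-λ) = 1/(17.3-5.4) = 1/11.90 = 0.08403

Option B: 2 servers μ = 9.0 (M/M/2)
  ρ_B = λ/(cμ) = 5.4/(2×9.0) = 0.3000
  Offered load a = λ/μ = cρ = 5.4/9.0 = 0.6000
  P₀ = [ Σₙ₌₀^1 aⁿ/n! + a^2/(2!(1-ρ)) ]⁻¹
  Σ = a^0/0! + a^1/1! = 1.0000 + 0.6000 = 1.6000
  a^2/(2!(1-ρ)) = 0.3600/(2 × 0.7000) = 0.2571
  P₀ = 1/(1.6000 + 0.2571) = 0.5385
  Lq = P₀·a^2·ρ / (2!(1-ρ)²) = 0.5385 × 0.3600 × 0.3000 / (2 × 0.4900) = 0.05934
  Wq_B = Lq/λ = 0.05934/5.4 = 0.01099
  W_B = Wq_B + 1/μ = 0.01099 + 0.1111 = 0.1221

Since W_A = 0.08403 < W_B = 0.1221, Option A (single fast server) has the shorter time in system.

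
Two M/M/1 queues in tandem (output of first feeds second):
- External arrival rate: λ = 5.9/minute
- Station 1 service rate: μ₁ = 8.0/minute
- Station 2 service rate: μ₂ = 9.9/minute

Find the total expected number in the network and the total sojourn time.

By Jackson's theorem, each station behaves as independent M/M/1.
Station 1: ρ₁ = 5.9/8.0 = 0.7375, L₁ = ρ₁/(1-ρ₁) = λ/(μ₁-λ) = 5.9/2.10 = 2.8095
Station 2: ρ₂ = 5.9/9.9 = 0.5960, L₂ = ρ₂/(1-ρ₂) = λ/(μ₂-λ) = 5.9/4.00 = 1.4750
Total: L = L₁ + L₂ = 2.8095 + 1.4750 = 4.2845
W = L/λ = 4.2845/5.9 = 0.7262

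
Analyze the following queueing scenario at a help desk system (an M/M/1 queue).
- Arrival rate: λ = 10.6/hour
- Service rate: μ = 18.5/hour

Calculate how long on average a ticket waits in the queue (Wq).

First, compute utilization: ρ = λ/μ = 10.6/18.5 = 0.5730
For M/M/1: Wq = λ/(μ(μ-λ))
Wq = 10.6/(18.5 × (18.5-10.6))
Wq = 10.6/(18.5 × 7.90)
Wq = 0.07253 hours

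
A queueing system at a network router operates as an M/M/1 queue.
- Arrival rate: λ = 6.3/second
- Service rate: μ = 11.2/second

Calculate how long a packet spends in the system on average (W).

First, compute utilization: ρ = λ/μ = 6.3/11.2 = 0.5625
For M/M/1: W = 1/(μ-λ)
W = 1/(11.2-6.3) = 1/4.90
W = 0.2041 seconds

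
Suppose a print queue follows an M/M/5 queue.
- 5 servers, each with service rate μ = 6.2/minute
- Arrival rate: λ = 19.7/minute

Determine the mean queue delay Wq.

Traffic intensity: ρ = λ/(cμ) = 19.7/(5×6.2) = 0.6355
Since ρ = 0.6355 < 1, system is stable.
Offered load a = λ/μ = cρ = 19.7/6.2 = 3.1774
P₀ = [ Σₙ₌₀^4 aⁿ/n! + a^5/(5!(1-ρ)) ]⁻¹
Σ = a^0/0! + a^1/1! + a^2/2! + a^3/3! + a^4/4! = 1.00000 + 3.17742 + 5.04800 + 5.34653 + 4.24705 = 18.8190
a^5/(5!(1-ρ)) = 323.8715/(120 × 0.36452) = 7.4041
P₀ = 1/(18.8190 + 7.4041) = 0.03813
Lq = P₀·a^5·ρ / (5!(1-ρ)²) = 0.038134 × 323.8715 × 0.63548 / (120 × 0.13287) = 0.4922
Wq = Lq/λ = 0.49224/19.7 = 0.02499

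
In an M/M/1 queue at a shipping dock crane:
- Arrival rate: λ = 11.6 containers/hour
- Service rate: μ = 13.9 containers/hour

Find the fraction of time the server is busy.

Server utilization: ρ = λ/μ
ρ = 11.6/13.9 = 0.8345
The server is busy 83.45% of the time.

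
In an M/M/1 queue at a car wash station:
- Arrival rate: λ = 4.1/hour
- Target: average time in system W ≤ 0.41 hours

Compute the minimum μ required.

For M/M/1: W = 1/(μ-λ)
Need W ≤ 0.41, so 1/(μ-λ) ≤ 0.41
μ - λ ≥ 1/0.41 = 2.4390
μ ≥ 4.1 + 2.4390 = 6.5390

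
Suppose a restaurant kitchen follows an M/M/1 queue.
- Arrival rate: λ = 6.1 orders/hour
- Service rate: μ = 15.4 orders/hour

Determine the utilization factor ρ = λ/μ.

Server utilization: ρ = λ/μ
ρ = 6.1/15.4 = 0.3961
The server is busy 39.61% of the time.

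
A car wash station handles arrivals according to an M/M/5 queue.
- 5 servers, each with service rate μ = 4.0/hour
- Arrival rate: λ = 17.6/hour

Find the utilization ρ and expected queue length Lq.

Traffic intensity: ρ = λ/(cμ) = 17.6/(5×4.0) = 0.8800
Since ρ = 0.8800 < 1, system is stable.
Offered load a = λ/μ = cρ = 17.6/4.0 = 4.4000
P₀ = [ Σₙ₌₀^4 aⁿ/n! + a^5/(5!(1-ρ)) ]⁻¹
Σ = a^0/0! + a^1/1! + a^2/2! + a^3/3! + a^4/4! = 1.0000 + 4.4000 + 9.6800 + 14.1973 + 15.6171 = 44.8944
a^5/(5!(1-ρ)) = 1649.1622/(120 × 0.1200) = 114.5252
P₀ = 1/(44.8944 + 114.5252) = 0.006273
Lq = P₀·a^5·ρ / (5!(1-ρ)²) = 0.0062728 × 1649.1622 × 0.88000 / (120 × 0.014400) = 5.2682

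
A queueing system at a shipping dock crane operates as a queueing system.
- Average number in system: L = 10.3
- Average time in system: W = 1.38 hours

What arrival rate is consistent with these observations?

Little's Law: L = λW, so λ = L/W
λ = 10.3/1.38 = 7.4638 containers/hour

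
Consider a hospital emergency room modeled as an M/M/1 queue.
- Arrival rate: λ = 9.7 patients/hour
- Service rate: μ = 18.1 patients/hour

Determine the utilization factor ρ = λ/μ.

Server utilization: ρ = λ/μ
ρ = 9.7/18.1 = 0.5359
The server is busy 53.59% of the time.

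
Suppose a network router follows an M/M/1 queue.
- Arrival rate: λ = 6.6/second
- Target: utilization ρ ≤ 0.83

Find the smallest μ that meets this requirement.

ρ = λ/μ, so μ = λ/ρ
μ ≥ 6.6/0.83 = 7.9518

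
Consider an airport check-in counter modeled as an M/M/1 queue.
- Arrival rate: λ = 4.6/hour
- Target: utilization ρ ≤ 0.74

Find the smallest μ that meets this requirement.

ρ = λ/μ, so μ = λ/ρ
μ ≥ 4.6/0.74 = 6.2162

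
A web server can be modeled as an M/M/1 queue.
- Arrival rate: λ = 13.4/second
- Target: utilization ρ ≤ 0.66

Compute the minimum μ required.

ρ = λ/μ, so μ = λ/ρ
μ ≥ 13.4/0.66 = 20.3030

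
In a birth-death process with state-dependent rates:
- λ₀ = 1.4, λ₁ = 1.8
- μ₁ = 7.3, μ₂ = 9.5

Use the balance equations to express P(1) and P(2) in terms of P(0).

Balance equations:
State 0: λ₀P₀ = μ₁P₁ → P₁ = (λ₀/μ₁)P₀ = (1.4/7.3)P₀ = 0.1918P₀
State 1: P₂ = (λ₀λ₁)/(μ₁μ₂)P₀ = (1.4×1.8)/(7.3×9.5)P₀ = 0.03634P₀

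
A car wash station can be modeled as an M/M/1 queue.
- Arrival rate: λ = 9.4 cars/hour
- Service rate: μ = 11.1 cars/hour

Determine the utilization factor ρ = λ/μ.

Server utilization: ρ = λ/μ
ρ = 9.4/11.1 = 0.8468
The server is busy 84.68% of the time.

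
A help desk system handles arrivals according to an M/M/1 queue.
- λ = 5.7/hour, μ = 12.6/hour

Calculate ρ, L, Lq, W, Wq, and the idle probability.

Step 1: ρ = λ/μ = 5.7/12.6 = 0.4524
Step 2: L = λ/(μ-λ) = 5.7/6.90 = 0.8261
Step 3: Lq = λ²/(μ(μ-λ)) = 32.49/(12.6×6.90) = 0.3737
Step 4: W = 1/(μ-λ) = 1/6.90 = 0.14493
Step 5: Wq = λ/(μ(μ-λ)) = 5.7/(12.6×6.90) = 0.06556
Step 6: P(0) = 1-ρ = 0.5476
Verify: L = λW = 5.7×0.14493 = 0.8261 ✔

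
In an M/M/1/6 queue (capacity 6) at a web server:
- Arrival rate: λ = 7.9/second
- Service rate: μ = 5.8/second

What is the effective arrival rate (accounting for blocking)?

ρ = λ/μ = 7.9/5.8 = 1.36207
P₀ = (1-ρ)/(1-ρ^(K+1)) = (1-1.36207)/(1-1.36207^7) = -0.3621/-7.6975 = 0.04704
P_K = P₀×ρ^K = 0.04704 × 1.36207^6 = 0.04704 × 6.3855 = 0.3004
λ_eff = λ(1-P_K) = 7.9 × (1 - 0.30036) = 7.9 × 0.69964 = 5.5272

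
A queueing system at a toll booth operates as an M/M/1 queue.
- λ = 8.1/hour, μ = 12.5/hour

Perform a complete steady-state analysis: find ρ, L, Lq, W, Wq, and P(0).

Step 1: ρ = λ/μ = 8.1/12.5 = 0.6480
Step 2: L = λ/(μ-λ) = 8.1/4.40 = 1.8409
Step 3: Lq = λ²/(μ(μ-λ)) = 65.61/(12.5×4.40) = 1.1929
Step 4: W = 1/(μ-λ) = 1/4.40 = 0.22727
Step 5: Wq = λ/(μ(μ-λ)) = 8.1/(12.5×4.40) = 0.1473
Step 6: P(0) = 1-ρ = 0.3520
Verify: L = λW = 8.1×0.22727 = 1.8409 ✔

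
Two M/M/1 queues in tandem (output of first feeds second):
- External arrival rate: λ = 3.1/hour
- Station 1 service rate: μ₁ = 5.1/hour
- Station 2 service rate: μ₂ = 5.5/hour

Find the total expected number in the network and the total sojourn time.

By Jackson's theorem, each station behaves as independent M/M/1.
Station 1: ρ₁ = 3.1/5.1 = 0.6078, L₁ = ρ₁/(1-ρ₁) = λ/(μ₁-λ) = 3.1/2.00 = 1.5500
Station 2: ρ₂ = 3.1/5.5 = 0.5636, L₂ = ρ₂/(1-ρ₂) = λ/(μ₂-λ) = 3.1/2.40 = 1.2917
Total: L = L₁ + L₂ = 1.5500 + 1.2917 = 2.8417
W = L/λ = 2.8417/3.1 = 0.9167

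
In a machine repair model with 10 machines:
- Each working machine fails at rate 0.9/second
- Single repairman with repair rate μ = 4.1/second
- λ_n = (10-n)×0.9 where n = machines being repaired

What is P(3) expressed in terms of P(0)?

P(3)/P(0) = ∏_{i=0}^{3-1} λ_i/μ_{i+1}
= (10-0)×0.9/4.1 × (10-1)×0.9/4.1 × (10-2)×0.9/4.1
= 7.6157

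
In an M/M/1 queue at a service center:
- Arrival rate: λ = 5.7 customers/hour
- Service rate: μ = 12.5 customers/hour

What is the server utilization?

Server utilization: ρ = λ/μ
ρ = 5.7/12.5 = 0.4560
The server is busy 45.60% of the time.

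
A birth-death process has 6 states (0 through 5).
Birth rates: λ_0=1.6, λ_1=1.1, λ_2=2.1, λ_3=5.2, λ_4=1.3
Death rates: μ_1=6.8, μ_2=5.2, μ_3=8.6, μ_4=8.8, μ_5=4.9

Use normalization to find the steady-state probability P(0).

Ratios P(n)/P(0) = (λ₀···λₙ₋₁)/(μ₁···μₙ):
P(1)/P(0) = (1.6)/(6.8) = 0.2353
P(2)/P(0) = (1.6×1.1)/(6.8×5.2) = 0.04977
P(3)/P(0) = (1.6×1.1×2.1)/(6.8×5.2×8.6) = 0.01215
P(4)/P(0) = (1.6×1.1×2.1×5.2)/(6.8×5.2×8.6×8.8) = 0.007182
P(5)/P(0) = (1.6×1.1×2.1×5.2×1.3)/(6.8×5.2×8.6×8.8×4.9) = 0.001905

Normalization: ∑ P(n) = 1
P(0) × (1.0000 + 0.2353 + 0.04977 + 0.01215 + 0.007182 + 0.001905) = 1
P(0) × 1.3063 = 1
P(0) = 1/1.3063 = 0.7655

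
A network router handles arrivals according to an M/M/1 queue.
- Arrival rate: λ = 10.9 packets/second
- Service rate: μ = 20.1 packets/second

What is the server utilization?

Server utilization: ρ = λ/μ
ρ = 10.9/20.1 = 0.5423
The server is busy 54.23% of the time.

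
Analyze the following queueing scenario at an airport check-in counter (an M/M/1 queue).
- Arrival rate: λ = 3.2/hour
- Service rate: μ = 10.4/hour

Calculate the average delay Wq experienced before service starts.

First, compute utilization: ρ = λ/μ = 3.2/10.4 = 0.3077
For M/M/1: Wq = λ/(μ(μ-λ))
Wq = 3.2/(10.4 × (10.4-3.2))
Wq = 3.2/(10.4 × 7.20)
Wq = 0.04274 hours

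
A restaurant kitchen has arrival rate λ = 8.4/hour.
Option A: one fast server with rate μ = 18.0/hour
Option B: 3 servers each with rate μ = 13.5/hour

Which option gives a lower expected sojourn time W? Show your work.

Option A: single server μ = 18.0 (M/M/1)
  ρ_A = 8.4/18.0 = 0.4667
  W_A = 1/(μ-λ) = 1/(18.0-8.4) = 1/9.60 = 0.1042

Option B: 3 servers μ = 13.5 (M/M/3)
  ρ_B = λ/(cμ) = 8.4/(3×13.5) = 0.2074
  Offered load a = λ/μ = cρ = 8.4/13.5 = 0.6222
  P₀ = [ Σₙ₌₀^2 aⁿ/n! + a^3/(3!(1-ρ)) ]⁻¹
  Σ = a^0/0! + a^1/1! + a^2/2! = 1.0000 + 0.6222 + 0.1936 = 1.8158
  a^3/(3!(1-ρ)) = 0.2409/(6 × 0.7926) = 0.05066
  P₀ = 1/(1.8158 + 0.05066) = 0.5358
  Lq = P₀·a^3·ρ / (3!(1-ρ)²) = 0.5358 × 0.2409 × 0.2074 / (6 × 0.6282) = 0.007102
  Wq_B = Lq/λ = 0.007102/8.4 = 0.0008455
  W_B = Wq_B + 1/μ = 0.0008455 + 0.07407 = 0.07492

Since W_B = 0.07492 < W_A = 0.1042, Option B (multiple servers) has the shorter time in system.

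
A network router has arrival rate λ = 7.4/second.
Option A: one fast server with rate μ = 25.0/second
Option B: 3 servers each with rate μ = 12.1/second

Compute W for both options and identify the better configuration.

Option A: single server μ = 25.0 (M/M/1)
  ρ_A = 7.4/25.0 = 0.2960
  W_A = 1/(μ-λ) = 1/(25.0-7.4) = 1/17.60 = 0.05682

Option B: 3 servers μ = 12.1 (M/M/3)
  ρ_B = λ/(cμ) = 7.4/(3×12.1) = 0.2039
  Offered load a = λ/μ = cρ = 7.4/12.1 = 0.6116
  P₀ = [ Σₙ₌₀^2 aⁿ/n! + a^3/(3!(1-ρ)) ]⁻¹
  Σ = a^0/0! + a^1/1! + a^2/2! = 1.0000 + 0.6116 + 0.1870 = 1.7986
  a^3/(3!(1-ρ)) = 0.2287/(6 × 0.7961) = 0.04788
  P₀ = 1/(1.7986 + 0.04788) = 0.5416
  Lq = P₀·a^3·ρ / (3!(1-ρ)²) = 0.541576 × 0.228738 × 0.203857 / (6 × 0.633844) = 0.006640
  Wq_B = Lq/λ = 0.006640/7.4 = 0.0008973
  W_B = Wq_B + 1/μ = 0.0008973 + 0.08264 = 0.08354

Since W_A = 0.05682 < W_B = 0.08354, Option A (single fast server) has the shorter time in system.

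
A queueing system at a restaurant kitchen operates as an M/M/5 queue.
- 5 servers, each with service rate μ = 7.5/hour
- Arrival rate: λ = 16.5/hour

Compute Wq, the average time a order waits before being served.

Traffic intensity: ρ = λ/(cμ) = 16.5/(5×7.5) = 0.4400
Since ρ = 0.4400 < 1, system is stable.
Offered load a = λ/μ = cρ = 16.5/7.5 = 2.2000
P₀ = [ Σₙ₌₀^4 aⁿ/n! + a^5/(5!(1-ρ)) ]⁻¹
Σ = a^0/0! + a^1/1! + a^2/2! + a^3/3! + a^4/4! = 1.00000 + 2.20000 + 2.42000 + 1.77467 + 0.976067 = 8.3707
a^5/(5!(1-ρ)) = 51.5363/(120 × 0.5600) = 0.7669
P₀ = 1/(8.3707 + 0.7669) = 0.1094
Lq = P₀·a^5·ρ / (5!(1-ρ)²) = 0.109437 × 51.5363 × 0.440000 / (120 × 0.313600) = 0.06594
Wq = Lq/λ = 0.065944/16.5 = 0.003997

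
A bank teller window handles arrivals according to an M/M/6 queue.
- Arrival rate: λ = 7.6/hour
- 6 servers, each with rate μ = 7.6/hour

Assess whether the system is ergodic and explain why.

Stability requires ρ = λ/(cμ) < 1
ρ = 7.6/(6 × 7.6) = 7.6/45.60 = 0.1667
Since 0.1667 < 1, the system is STABLE.
The servers are busy 16.67% of the time.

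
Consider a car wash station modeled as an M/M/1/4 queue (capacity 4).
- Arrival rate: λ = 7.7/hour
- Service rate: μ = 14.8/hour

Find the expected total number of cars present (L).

ρ = λ/μ = 7.7/14.8 = 0.52027
P₀ = (1-ρ)/(1-ρ^(K+1)) = (1-0.52027)/(1-0.52027^5) = 0.4797/0.9619 = 0.4987
P_K = P₀×ρ^K = 0.4987 × 0.52027^4 = 0.4987 × 0.07327 = 0.03654
L = ρ[1 - (K+1)ρ^K + Kρ^(K+1)] / [(1-ρ)(1-ρ^(K+1))]
L = 0.52027 × (1 - 5×0.07327 + 4×0.03812) / ((1 - 0.52027) × (1 - 0.03812)) = 0.8864 cars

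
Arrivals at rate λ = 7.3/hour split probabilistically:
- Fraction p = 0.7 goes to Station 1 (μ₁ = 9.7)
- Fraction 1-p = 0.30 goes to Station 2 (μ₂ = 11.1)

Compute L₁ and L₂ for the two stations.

Effective rates: λ₁ = 7.3×0.7 = 5.11, λ₂ = 7.3×0.30 = 2.19
Station 1: ρ₁ = 5.11/9.7 = 0.5268, L₁ = ρ₁/(1-ρ₁) = 0.5268/(1-0.5268) = 1.1133
Station 2: ρ₂ = 2.19/11.1 = 0.1973, L₂ = ρ₂/(1-ρ₂) = 0.1973/(1-0.1973) = 0.2458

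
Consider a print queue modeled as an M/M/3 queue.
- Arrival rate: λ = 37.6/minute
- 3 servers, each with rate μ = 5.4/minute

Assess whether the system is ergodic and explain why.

Stability requires ρ = λ/(cμ) < 1
ρ = 37.6/(3 × 5.4) = 37.6/16.20 = 2.3210
Since 2.3210 ≥ 1, the system is UNSTABLE.
Need c > λ/μ = 37.6/5.4 = 6.96.
Minimum servers needed: c = 7.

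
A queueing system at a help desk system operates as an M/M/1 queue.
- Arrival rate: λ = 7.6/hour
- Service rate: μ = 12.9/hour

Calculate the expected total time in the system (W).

First, compute utilization: ρ = λ/μ = 7.6/12.9 = 0.5891
For M/M/1: W = 1/(μ-λ)
W = 1/(12.9-7.6) = 1/5.30
W = 0.1887 hours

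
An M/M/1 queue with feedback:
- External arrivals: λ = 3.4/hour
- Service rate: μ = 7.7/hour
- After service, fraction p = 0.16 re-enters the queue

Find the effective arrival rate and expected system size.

Effective arrival rate: λ_eff = λ/(1-p) = 3.4/(1-0.16) = 3.4/0.84 = 4.0476
ρ = λ_eff/μ = 4.0476/7.7 = 0.52566
L = ρ/(1-ρ) = 0.52566/(1-0.52566) = 1.1082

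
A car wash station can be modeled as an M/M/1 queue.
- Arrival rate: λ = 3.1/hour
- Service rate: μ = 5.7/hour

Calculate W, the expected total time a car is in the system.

First, compute utilization: ρ = λ/μ = 3.1/5.7 = 0.5439
For M/M/1: W = 1/(μ-λ)
W = 1/(5.7-3.1) = 1/2.60
W = 0.3846 hours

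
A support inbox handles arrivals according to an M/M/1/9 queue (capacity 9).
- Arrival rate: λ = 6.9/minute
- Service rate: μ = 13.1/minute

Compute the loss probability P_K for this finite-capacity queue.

ρ = λ/μ = 6.9/13.1 = 0.5267
P₀ = (1-ρ)/(1-ρ^(K+1)) = (1-0.5267)/(1-0.5267^10) = 0.4733/0.9984 = 0.4741
P_K = P₀×ρ^K = 0.4741 × 0.5267^9 = 0.4741 × 0.003119 = 0.001479
Blocking probability = 0.15%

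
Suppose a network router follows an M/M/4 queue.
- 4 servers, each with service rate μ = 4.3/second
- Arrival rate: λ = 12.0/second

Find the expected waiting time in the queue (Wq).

Traffic intensity: ρ = λ/(cμ) = 12.0/(4×4.3) = 0.6977
Since ρ = 0.6977 < 1, system is stable.
Offered load a = λ/μ = cρ = 12.0/4.3 = 2.7907
P₀ = [ Σₙ₌₀^3 aⁿ/n! + a^4/(4!(1-ρ)) ]⁻¹
Σ = a^0/0! + a^1/1! + a^2/2! + a^3/3! = 1.0000 + 2.7907 + 3.8940 + 3.6223 = 11.3070
a^4/(4!(1-ρ)) = 60.6528/(24 × 0.302326) = 8.3592
P₀ = 1/(11.3070 + 8.3592) = 0.05085
Lq = P₀·a^4·ρ / (4!(1-ρ)²) = 0.050849 × 60.6528 × 0.69767 / (24 × 0.091401) = 0.9809
Wq = Lq/λ = 0.9809/12.0 = 0.08174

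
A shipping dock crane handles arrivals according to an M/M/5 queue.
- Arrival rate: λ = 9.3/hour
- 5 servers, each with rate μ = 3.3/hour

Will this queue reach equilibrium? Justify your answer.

Stability requires ρ = λ/(cμ) < 1
ρ = 9.3/(5 × 3.3) = 9.3/16.50 = 0.5636
Since 0.5636 < 1, the system is STABLE.
The servers are busy 56.36% of the time.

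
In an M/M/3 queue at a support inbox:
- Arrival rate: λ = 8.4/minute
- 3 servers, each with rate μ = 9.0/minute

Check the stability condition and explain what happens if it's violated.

Stability requires ρ = λ/(cμ) < 1
ρ = 8.4/(3 × 9.0) = 8.4/27.00 = 0.3111
Since 0.3111 < 1, the system is STABLE.
The servers are busy 31.11% of the time.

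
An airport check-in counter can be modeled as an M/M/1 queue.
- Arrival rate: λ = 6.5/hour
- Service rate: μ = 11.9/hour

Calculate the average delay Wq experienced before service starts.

First, compute utilization: ρ = λ/μ = 6.5/11.9 = 0.5462
For M/M/1: Wq = λ/(μ(μ-λ))
Wq = 6.5/(11.9 × (11.9-6.5))
Wq = 6.5/(11.9 × 5.40)
Wq = 0.1012 hours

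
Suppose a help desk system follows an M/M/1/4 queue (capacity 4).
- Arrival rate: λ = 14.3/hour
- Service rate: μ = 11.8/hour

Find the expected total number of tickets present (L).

ρ = λ/μ = 14.3/11.8 = 1.21186
P₀ = (1-ρ)/(1-ρ^(K+1)) = (1-1.21186)/(1-1.21186^5) = -0.2119/-1.6137 = 0.1313
P_K = P₀×ρ^K = 0.1313 × 1.21186^4 = 0.1313 × 2.1568 = 0.2832
L = ρ[1 - (K+1)ρ^K + Kρ^(K+1)] / [(1-ρ)(1-ρ^(K+1))]
L = 1.21186 × (1 - 5×2.15680 + 4×2.61374) / ((1 - 1.21186) × (1 - 2.61374)) = 2.3783 tickets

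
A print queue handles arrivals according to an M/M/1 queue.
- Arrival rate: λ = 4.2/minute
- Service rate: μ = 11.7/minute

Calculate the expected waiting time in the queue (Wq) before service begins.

First, compute utilization: ρ = λ/μ = 4.2/11.7 = 0.3590
For M/M/1: Wq = λ/(μ(μ-λ))
Wq = 4.2/(11.7 × (11.7-4.2))
Wq = 4.2/(11.7 × 7.50)
Wq = 0.04786 minutes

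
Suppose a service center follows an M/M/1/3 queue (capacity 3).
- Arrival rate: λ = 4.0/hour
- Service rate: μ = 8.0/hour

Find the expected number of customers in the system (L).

ρ = λ/μ = 4.0/8.0 = 0.5000
P₀ = (1-ρ)/(1-ρ^(K+1)) = (1-0.5000)/(1-0.5000^4) = 0.5000/0.9375 = 0.5333
P_K = P₀×ρ^K = 0.53333 × 0.5000^3 = 0.53333 × 0.12500 = 0.06667
L = ρ[1 - (K+1)ρ^K + Kρ^(K+1)] / [(1-ρ)(1-ρ^(K+1))]
L = 0.5000 × (1 - 4×0.1250 + 3×0.06250) / ((1 - 0.5000) × (1 - 0.06250)) = 0.7333 customers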